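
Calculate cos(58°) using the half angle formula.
cos(58°) = √((1 + cos 116°)/2) = 0.5299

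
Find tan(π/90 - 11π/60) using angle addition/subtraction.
tan(π/90 - 11π/60) = (tan π/90 - tan 11π/60)/(1 + tan π/90 tan 11π/60) = -0.6009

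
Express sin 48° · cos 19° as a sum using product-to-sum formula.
sin 48° cos 19° = (1/2)[sin(48°+19°) + sin(48°-19°)]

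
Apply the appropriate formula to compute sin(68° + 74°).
sin(68° + 74°) = sin 68° cos 74° + cos 68° sin 74° = 0.6157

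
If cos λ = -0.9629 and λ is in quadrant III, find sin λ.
sin λ = -0.2699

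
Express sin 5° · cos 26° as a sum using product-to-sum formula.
sin 5° cos 26° = (1/2)[sin(5°+26°) + sin(5°-26°)]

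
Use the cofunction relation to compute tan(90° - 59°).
tan(90° - 59°) = cot(59°) = 0.6009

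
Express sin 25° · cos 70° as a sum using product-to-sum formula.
sin 25° cos 70° = (1/2)[sin(25°+70°) + sin(25°-70°)]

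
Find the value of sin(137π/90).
sin(137π/90) = -0.9976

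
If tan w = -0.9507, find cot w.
cot w = 1/tan w = -1.052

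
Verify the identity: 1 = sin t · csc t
RHS = sin t · (1/sin t) = 1 = LHS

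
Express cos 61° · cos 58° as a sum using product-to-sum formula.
cos 61° cos 58° = (1/2)[cos(61°-58°) + cos(61°+58°)]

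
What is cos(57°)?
cos(57°) = 0.5446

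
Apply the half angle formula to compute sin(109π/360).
sin(109π/360) = √((1 - cos 109π/180)/2) = 0.8141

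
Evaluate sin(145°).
sin(145°) = 0.5736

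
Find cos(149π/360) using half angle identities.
cos(149π/360) = √((1 + cos 149π/180)/2) = 0.2672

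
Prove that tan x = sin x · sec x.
RHS = sin x · (1/cos x) = sin x/cos x = tan x = LHS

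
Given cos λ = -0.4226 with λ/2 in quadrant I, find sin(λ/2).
sin(λ/2) = ±√((1 - cos λ)/2); positive since λ/2 ∈ QI, so sin(λ/2) = 0.8434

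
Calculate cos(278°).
cos(278°) = 0.1392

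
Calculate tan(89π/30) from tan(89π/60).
tan(89π/30) = 2 tan 89π/60 / (1 - tan²89π/60) = -0.1051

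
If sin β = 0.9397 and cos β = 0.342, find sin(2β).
sin(2β) = 2 sin β cos β = 0.6428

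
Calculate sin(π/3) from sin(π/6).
sin(π/3) = 2 sin π/6 cos π/6 = √3/2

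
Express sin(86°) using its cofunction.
sin(86°) = cos(90° - 86°) = cos(4°)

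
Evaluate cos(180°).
cos(180°) = -1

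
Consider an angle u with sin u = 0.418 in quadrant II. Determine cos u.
cos u = ±√(1 - sin²u) = -0.9084 (negative in QII)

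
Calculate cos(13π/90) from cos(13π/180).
cos(13π/90) = cos²13π/180 - sin²13π/180 = 0.8988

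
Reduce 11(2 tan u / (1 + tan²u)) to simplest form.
11(2 tan u / (1 + tan²u)) = 11(sin(2u)) (using Double angle)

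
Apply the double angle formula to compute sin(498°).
sin(498°) = 2 sin 249° cos 249° = 0.6691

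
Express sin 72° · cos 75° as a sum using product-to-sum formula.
sin 72° cos 75° = (1/2)[sin(72°+75°) + sin(72°-75°)]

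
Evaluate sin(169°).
sin(169°) = 0.1908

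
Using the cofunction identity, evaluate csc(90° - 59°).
csc(90° - 59°) = sec(59°) = 1.942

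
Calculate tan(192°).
tan(192°) = 0.2126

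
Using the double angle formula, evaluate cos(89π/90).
cos(89π/90) = 2cos²89π/180 - 1 = -0.9994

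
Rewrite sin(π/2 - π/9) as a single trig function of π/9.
sin(π/2 - π/9) = cos(π/9)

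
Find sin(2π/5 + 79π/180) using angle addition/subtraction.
sin(2π/5 + 79π/180) = sin 2π/5 cos 79π/180 + cos 2π/5 sin 79π/180 = 0.4848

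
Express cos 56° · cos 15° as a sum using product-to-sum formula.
cos 56° cos 15° = (1/2)[cos(56°-15°) + cos(56°+15°)]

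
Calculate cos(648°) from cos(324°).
cos(648°) = cos²324° - sin²324° = 0.309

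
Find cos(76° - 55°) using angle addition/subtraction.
cos(76° - 55°) = cos 76° cos 55° + sin 76° sin 55° = 0.9336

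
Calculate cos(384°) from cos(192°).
cos(384°) = cos²192° - sin²192° = 0.9135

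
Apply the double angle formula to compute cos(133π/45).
cos(133π/45) = cos²133π/90 - sin²133π/90 = -0.9903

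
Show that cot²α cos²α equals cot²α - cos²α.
RHS = cos²α/sin²α - cos²α = cos²α(1/sin²α - 1) = cos²α · (1 - sin²α)/sin²α = cos²α · cos²α/sin²α = cos²α · cot²α = LHS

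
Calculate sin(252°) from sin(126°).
sin(252°) = 2 sin 126° cos 126° = -0.9511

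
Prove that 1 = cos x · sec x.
RHS = cos x · (1/cos x) = 1 = LHS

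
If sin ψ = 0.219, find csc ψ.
csc ψ = 1/sin ψ = 4.566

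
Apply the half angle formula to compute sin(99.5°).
sin(99.5°) = √((1 - cos 199°)/2) = 0.9863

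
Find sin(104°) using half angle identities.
sin(104°) = √((1 - cos 208°)/2) = 0.9703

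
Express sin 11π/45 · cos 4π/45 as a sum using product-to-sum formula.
sin 11π/45 cos 4π/45 = (1/2)[sin(11π/45+4π/45) + sin(11π/45-4π/45)]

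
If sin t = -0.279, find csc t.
csc t = 1/sin t = -3.584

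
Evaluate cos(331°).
cos(331°) = 0.8746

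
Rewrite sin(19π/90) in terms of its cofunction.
sin(19π/90) = cos(π/2 - 19π/90) = cos(13π/45)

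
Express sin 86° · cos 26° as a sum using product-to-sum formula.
sin 86° cos 26° = (1/2)[sin(86°+26°) + sin(86°-26°)]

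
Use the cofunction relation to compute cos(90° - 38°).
cos(90° - 38°) = sin(38°) = 0.6157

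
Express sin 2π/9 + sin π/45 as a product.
sin 2π/9 + sin π/45 = 2 sin(11π/90) cos(π/10)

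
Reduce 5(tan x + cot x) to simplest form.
5(tan x + cot x) = 5(sec x csc x) (using Quotient identities)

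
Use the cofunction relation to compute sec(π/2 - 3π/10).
sec(π/2 - 3π/10) = csc(3π/10) = 1.236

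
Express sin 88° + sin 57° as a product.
sin 88° + sin 57° = 2 sin(72.5°) cos(15.5°)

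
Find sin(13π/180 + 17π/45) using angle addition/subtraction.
sin(13π/180 + 17π/45) = sin 13π/180 cos 17π/45 + cos 13π/180 sin 17π/45 = 0.9877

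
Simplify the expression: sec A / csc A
sec A / csc A = tan A (using Reciprocal identities)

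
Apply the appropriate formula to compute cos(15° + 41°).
cos(15° + 41°) = cos 15° cos 41° - sin 15° sin 41° = 0.5592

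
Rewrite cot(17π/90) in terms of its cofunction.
cot(17π/90) = tan(π/2 - 17π/90) = tan(14π/45)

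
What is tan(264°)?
tan(264°) = 9.514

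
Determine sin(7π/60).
sin(7π/60) = 0.3584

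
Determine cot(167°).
cot(167°) = -4.331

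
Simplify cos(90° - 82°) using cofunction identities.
cos(90° - 82°) = sin(82°)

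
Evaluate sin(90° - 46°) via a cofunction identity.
sin(90° - 46°) = cos(46°) = 0.6947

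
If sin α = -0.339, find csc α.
csc α = 1/sin α = -2.95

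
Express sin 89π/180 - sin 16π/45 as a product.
sin 89π/180 - sin 16π/45 = 2 cos(17π/40) sin(5π/72)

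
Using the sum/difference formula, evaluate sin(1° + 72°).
sin(1° + 72°) = sin 1° cos 72° + cos 1° sin 72° = 0.9563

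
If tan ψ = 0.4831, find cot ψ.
cot ψ = 1/tan ψ = 2.07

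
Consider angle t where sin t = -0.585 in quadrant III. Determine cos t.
cos t = ±√(1 - sin²t) = -0.811 (negative in QIII)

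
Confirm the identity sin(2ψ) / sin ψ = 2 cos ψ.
LHS = 2 sin ψ cos ψ / sin ψ = 2 cos ψ = RHS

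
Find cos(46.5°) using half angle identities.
cos(46.5°) = √((1 + cos 93°)/2) = 0.6884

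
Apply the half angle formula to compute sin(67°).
sin(67°) = √((1 - cos 134°)/2) = 0.9205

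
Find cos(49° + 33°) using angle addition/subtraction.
cos(49° + 33°) = cos 49° cos 33° - sin 49° sin 33° = 0.1392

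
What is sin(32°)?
sin(32°) = 0.5299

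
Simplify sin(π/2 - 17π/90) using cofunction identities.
sin(π/2 - 17π/90) = cos(17π/90)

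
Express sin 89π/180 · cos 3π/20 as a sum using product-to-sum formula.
sin 89π/180 cos 3π/20 = (1/2)[sin(89π/180+3π/20) + sin(89π/180-3π/20)]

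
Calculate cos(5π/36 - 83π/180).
cos(5π/36 - 83π/180) = cos 5π/36 cos 83π/180 + sin 5π/36 sin 83π/180 = 0.5299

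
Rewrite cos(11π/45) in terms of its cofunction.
cos(11π/45) = sin(π/2 - 11π/45) = sin(23π/90)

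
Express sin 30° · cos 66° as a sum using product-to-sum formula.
sin 30° cos 66° = (1/2)[sin(30°+66°) + sin(30°-66°)]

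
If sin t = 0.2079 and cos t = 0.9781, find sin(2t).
sin(2t) = 2 sin t cos t = 0.4067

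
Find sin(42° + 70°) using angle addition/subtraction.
sin(42° + 70°) = sin 42° cos 70° + cos 42° sin 70° = 0.9272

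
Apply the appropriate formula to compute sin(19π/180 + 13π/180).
sin(19π/180 + 13π/180) = sin 19π/180 cos 13π/180 + cos 19π/180 sin 13π/180 = 0.5299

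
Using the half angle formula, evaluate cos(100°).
cos(100°) = -√((1 + cos 200°)/2) = -0.1736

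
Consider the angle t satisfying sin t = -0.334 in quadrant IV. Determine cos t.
cos t = √(1 - sin²t) = 0.9426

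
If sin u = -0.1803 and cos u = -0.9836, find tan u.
tan u = sin u / cos u = 0.1833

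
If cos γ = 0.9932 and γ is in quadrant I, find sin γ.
sin γ = 0.1164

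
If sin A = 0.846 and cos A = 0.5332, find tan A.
tan A = sin A / cos A = 1.587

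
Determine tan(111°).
tan(111°) = -2.605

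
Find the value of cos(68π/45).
cos(68π/45) = 0.0349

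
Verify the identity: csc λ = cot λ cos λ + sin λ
RHS = cos²λ/sin λ + sin λ = (cos²λ + sin²λ)/sin λ = 1/sin λ = csc λ = LHS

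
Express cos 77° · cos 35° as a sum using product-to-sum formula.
cos 77° cos 35° = (1/2)[cos(77°-35°) + cos(77°+35°)]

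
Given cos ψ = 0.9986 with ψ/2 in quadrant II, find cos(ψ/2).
cos(ψ/2) = ±√((1 + cos ψ)/2); negative since ψ/2 ∈ QII, so cos(ψ/2) = -0.9996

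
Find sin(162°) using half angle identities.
sin(162°) = √((1 - cos 324°)/2) = 0.309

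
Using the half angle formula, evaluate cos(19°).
cos(19°) = √((1 + cos 38°)/2) = 0.9455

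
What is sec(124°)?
sec(124°) = -1.788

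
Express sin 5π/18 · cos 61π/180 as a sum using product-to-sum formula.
sin 5π/18 cos 61π/180 = (1/2)[sin(5π/18+61π/180) + sin(5π/18-61π/180)]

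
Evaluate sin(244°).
sin(244°) = -0.8988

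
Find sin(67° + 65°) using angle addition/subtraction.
sin(67° + 65°) = sin 67° cos 65° + cos 67° sin 65° = 0.7431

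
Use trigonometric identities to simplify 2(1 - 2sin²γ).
2(1 - 2sin²γ) = 2(cos(2γ)) (using Double angle)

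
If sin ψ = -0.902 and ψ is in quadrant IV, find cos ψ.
cos ψ = 0.4317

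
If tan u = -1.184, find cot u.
cot u = 1/tan u = -0.8446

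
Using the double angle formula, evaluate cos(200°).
cos(200°) = cos²100° - sin²100° = -0.9397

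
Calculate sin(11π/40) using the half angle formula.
sin(11π/40) = √((1 - cos 11π/20)/2) = 0.7604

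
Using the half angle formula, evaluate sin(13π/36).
sin(13π/36) = √((1 - cos 13π/18)/2) = 0.9063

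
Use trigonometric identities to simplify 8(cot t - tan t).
8(cot t - tan t) = 8(2 cot(2t)) (using Double angle)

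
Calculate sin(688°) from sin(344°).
sin(688°) = 2 sin 344° cos 344° = -0.5299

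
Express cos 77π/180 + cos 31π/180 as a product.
cos 77π/180 + cos 31π/180 = 2 cos(3π/10) cos(23π/180)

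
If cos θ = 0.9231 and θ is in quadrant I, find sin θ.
sin θ = 0.3846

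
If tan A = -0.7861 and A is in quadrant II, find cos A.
cos A = -0.7862 (using tan²A + 1 = sec²A)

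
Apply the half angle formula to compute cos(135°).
cos(135°) = -√((1 + cos 270°)/2) = -√2/2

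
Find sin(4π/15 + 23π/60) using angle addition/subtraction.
sin(4π/15 + 23π/60) = sin 4π/15 cos 23π/60 + cos 4π/15 sin 23π/60 = 0.891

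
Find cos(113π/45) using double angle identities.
cos(113π/45) = 2cos²113π/90 - 1 = -0.0349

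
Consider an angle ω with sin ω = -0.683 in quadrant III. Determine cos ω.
cos ω = ±√(1 - sin²ω) = -0.7304 (negative in QIII)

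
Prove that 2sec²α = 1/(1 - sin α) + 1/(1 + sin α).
RHS = [(1 + sin α) + (1 - sin α)] / [(1 - sin α)(1 + sin α)] = 2/(1 - sin²α) = 2/cos²α = 2sec²α = LHS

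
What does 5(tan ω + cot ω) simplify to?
5(tan ω + cot ω) = 5(sec ω csc ω) (using Quotient identities)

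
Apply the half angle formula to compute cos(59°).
cos(59°) = √((1 + cos 118°)/2) = 0.515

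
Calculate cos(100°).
cos(100°) = -0.1736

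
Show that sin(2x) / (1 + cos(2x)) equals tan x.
LHS = 2 sin x cos x / (2cos²x) = sin x/cos x = tan x = RHS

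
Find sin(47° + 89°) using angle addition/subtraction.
sin(47° + 89°) = sin 47° cos 89° + cos 47° sin 89° = 0.6947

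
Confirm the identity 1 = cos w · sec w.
RHS = cos w · (1/cos w) = 1 = LHS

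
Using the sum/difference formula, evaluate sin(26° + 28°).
sin(26° + 28°) = sin 26° cos 28° + cos 26° sin 28° = 0.809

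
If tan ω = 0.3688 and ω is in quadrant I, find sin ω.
sin ω = 0.346 (using tan²ω + 1 = sec²ω)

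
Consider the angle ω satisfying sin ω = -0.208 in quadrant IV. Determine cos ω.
cos ω = √(1 - sin²ω) = 0.9781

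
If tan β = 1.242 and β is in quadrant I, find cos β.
cos β = 0.6271 (using tan²β + 1 = sec²β)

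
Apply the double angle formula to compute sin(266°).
sin(266°) = 2 sin 133° cos 133° = -0.9976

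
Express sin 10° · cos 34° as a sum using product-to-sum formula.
sin 10° cos 34° = (1/2)[sin(10°+34°) + sin(10°-34°)]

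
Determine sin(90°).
sin(90°) = 1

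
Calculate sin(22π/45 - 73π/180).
sin(22π/45 - 73π/180) = sin 22π/45 cos 73π/180 - cos 22π/45 sin 73π/180 = (√6-√2)/4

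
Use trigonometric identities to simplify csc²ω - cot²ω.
csc²ω - cot²ω = 1 (using Pythagorean identity)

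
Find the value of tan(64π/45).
tan(64π/45) = 4.011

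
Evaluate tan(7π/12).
tan(7π/12) = -(2+√3)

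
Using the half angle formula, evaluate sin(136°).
sin(136°) = √((1 - cos 272°)/2) = 0.6947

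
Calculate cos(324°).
cos(324°) = 0.809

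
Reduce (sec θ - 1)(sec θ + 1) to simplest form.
(sec θ - 1)(sec θ + 1) = tan²θ (using Diff. of squares)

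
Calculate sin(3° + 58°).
sin(3° + 58°) = sin 3° cos 58° + cos 3° sin 58° = 0.8746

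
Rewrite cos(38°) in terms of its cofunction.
cos(38°) = sin(90° - 38°) = sin(52°)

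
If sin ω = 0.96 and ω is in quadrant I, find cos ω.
cos ω = 0.28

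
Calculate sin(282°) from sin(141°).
sin(282°) = 2 sin 141° cos 141° = -0.9781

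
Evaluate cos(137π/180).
cos(137π/180) = -0.7314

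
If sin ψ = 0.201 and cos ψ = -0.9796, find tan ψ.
tan ψ = sin ψ / cos ψ = -0.2052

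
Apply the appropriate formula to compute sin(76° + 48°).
sin(76° + 48°) = sin 76° cos 48° + cos 76° sin 48° = 0.829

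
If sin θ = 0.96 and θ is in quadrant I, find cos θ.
cos θ = 0.28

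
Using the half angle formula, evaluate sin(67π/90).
sin(67π/90) = √((1 - cos 67π/45)/2) = 0.7193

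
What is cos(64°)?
cos(64°) = 0.4384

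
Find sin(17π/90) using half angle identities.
sin(17π/90) = √((1 - cos 17π/45)/2) = 0.5592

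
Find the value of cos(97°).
cos(97°) = -0.1219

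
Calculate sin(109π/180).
sin(109π/180) = 0.9455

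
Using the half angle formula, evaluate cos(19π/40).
cos(19π/40) = √((1 + cos 19π/20)/2) = 0.07846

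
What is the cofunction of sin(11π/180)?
sin(11π/180) = cos(π/2 - 11π/180) = cos(79π/180)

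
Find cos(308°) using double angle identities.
cos(308°) = cos²154° - sin²154° = 0.6157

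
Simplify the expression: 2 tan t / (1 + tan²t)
2 tan t / (1 + tan²t) = sin(2t) (using Double angle)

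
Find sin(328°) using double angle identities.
sin(328°) = 2 sin 164° cos 164° = -0.5299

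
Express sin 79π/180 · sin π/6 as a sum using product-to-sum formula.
sin 79π/180 sin π/6 = (1/2)[cos(79π/180-π/6) - cos(79π/180+π/6)]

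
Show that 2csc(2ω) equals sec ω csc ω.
LHS = 2/sin(2ω) = 2/(2 sin ω cos ω) = 1/(sin ω cos ω) = (1/cos ω)(1/sin ω) = sec ω csc ω = RHS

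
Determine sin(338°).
sin(338°) = -0.3746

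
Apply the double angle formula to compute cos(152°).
cos(152°) = cos²76° - sin²76° = -0.8829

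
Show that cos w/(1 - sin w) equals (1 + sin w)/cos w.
RHS = (1 + sin w)(1 - sin w) / (cos w(1 - sin w)) = (1 - sin²w) / (cos w(1 - sin w)) = cos²w / (cos w(1 - sin w)) = cos w/(1 - sin w) = LHS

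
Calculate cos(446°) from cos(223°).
cos(446°) = cos²223° - sin²223° = 0.06976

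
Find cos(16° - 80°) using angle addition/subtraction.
cos(16° - 80°) = cos 16° cos 80° + sin 16° sin 80° = 0.4384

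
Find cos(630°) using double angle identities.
cos(630°) = cos²315° - sin²315° = 0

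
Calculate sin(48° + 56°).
sin(48° + 56°) = sin 48° cos 56° + cos 48° sin 56° = 0.9703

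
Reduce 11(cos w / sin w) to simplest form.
11(cos w / sin w) = 11(cot w) (using Quotient identity)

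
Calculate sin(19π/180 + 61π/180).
sin(19π/180 + 61π/180) = sin 19π/180 cos 61π/180 + cos 19π/180 sin 61π/180 = 0.9848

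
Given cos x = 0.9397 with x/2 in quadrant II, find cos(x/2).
cos(x/2) = ±√((1 + cos x)/2); negative since x/2 ∈ QII, so cos(x/2) = -0.9848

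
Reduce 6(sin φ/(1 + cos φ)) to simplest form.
6(sin φ/(1 + cos φ)) = 6(tan(φ/2)) (using Half angle)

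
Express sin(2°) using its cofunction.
sin(2°) = cos(90° - 2°) = cos(88°)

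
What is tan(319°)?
tan(319°) = -0.8693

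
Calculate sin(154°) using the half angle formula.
sin(154°) = √((1 - cos 308°)/2) = 0.4384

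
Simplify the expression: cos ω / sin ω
cos ω / sin ω = cot ω (using Quotient identity)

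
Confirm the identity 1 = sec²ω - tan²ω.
RHS = 1/cos²ω - sin²ω/cos²ω = (1 - sin²ω)/cos²ω = cos²ω/cos²ω = 1 = LHS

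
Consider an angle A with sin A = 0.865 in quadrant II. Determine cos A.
cos A = ±√(1 - sin²A) = -0.5018 (negative in QII)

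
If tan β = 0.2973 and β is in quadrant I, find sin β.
sin β = 0.285 (using tan²β + 1 = sec²β)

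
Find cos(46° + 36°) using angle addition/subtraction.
cos(46° + 36°) = cos 46° cos 36° - sin 46° sin 36° = 0.1392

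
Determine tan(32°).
tan(32°) = 0.6249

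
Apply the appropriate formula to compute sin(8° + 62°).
sin(8° + 62°) = sin 8° cos 62° + cos 8° sin 62° = 0.9397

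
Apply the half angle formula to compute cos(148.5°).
cos(148.5°) = -√((1 + cos 297°)/2) = -0.8526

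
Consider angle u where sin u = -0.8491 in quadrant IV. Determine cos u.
cos u = √(1 - sin²u) = 0.5282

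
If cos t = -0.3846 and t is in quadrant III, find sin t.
sin t = -0.9231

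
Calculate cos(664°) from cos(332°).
cos(664°) = cos²332° - sin²332° = 0.5592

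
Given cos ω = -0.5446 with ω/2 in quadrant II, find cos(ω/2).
cos(ω/2) = ±√((1 + cos ω)/2); negative since ω/2 ∈ QII, so cos(ω/2) = -0.4772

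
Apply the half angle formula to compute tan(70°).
tan(70°) = sin 140° / (1 + cos 140°) = 2.747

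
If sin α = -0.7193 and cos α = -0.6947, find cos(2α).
cos(2α) = cos²α - sin²α = -0.03478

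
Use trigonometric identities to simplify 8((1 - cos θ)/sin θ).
8((1 - cos θ)/sin θ) = 8(tan(θ/2)) (using Half angle)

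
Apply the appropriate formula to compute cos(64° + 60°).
cos(64° + 60°) = cos 64° cos 60° - sin 64° sin 60° = -0.5592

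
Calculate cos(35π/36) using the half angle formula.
cos(35π/36) = -√((1 + cos 35π/18)/2) = -0.9962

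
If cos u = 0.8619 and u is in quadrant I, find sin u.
sin u = 0.5071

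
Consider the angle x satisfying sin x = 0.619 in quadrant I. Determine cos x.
cos x = √(1 - sin²x) = 0.7854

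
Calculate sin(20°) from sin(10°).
sin(20°) = 2 sin 10° cos 10° = 0.342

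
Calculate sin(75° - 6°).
sin(75° - 6°) = sin 75° cos 6° - cos 75° sin 6° = 0.9336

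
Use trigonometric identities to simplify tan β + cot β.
tan β + cot β = sec β csc β (using Quotient identities)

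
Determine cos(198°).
cos(198°) = -0.9511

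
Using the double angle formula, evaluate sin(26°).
sin(26°) = 2 sin 13° cos 13° = 0.4384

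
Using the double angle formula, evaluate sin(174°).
sin(174°) = 2 sin 87° cos 87° = 0.1045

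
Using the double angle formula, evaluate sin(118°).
sin(118°) = 2 sin 59° cos 59° = 0.8829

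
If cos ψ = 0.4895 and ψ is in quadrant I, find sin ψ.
sin ψ = 0.872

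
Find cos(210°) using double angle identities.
cos(210°) = cos²105° - sin²105° = -√3/2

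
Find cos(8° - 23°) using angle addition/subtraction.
cos(8° - 23°) = cos 8° cos 23° + sin 8° sin 23° = (√6+√2)/4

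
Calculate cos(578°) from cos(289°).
cos(578°) = cos²289° - sin²289° = -0.788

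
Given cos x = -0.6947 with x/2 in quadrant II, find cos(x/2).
cos(x/2) = ±√((1 + cos x)/2); negative since x/2 ∈ QII, so cos(x/2) = -0.3907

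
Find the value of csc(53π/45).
csc(53π/45) = -1.887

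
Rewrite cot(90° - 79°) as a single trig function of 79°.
cot(90° - 79°) = tan(79°)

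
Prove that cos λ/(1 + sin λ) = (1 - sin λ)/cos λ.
RHS = (1 - sin λ)(1 + sin λ) / (cos λ(1 + sin λ)) = (1 - sin²λ) / (cos λ(1 + sin λ)) = cos²λ / (cos λ(1 + sin λ)) = cos λ/(1 + sin λ) = LHS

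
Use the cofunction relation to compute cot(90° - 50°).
cot(90° - 50°) = tan(50°) = 1.192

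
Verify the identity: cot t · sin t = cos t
LHS = (cos t/sin t) · sin t = cos t = RHS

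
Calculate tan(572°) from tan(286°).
tan(572°) = 2 tan 286° / (1 - tan²286°) = 0.6249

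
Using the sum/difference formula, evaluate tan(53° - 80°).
tan(53° - 80°) = (tan 53° - tan 80°)/(1 + tan 53° tan 80°) = -0.5095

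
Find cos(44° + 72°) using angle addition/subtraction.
cos(44° + 72°) = cos 44° cos 72° - sin 44° sin 72° = -0.4384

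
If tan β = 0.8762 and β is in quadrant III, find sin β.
sin β = -0.659 (using tan²β + 1 = sec²β)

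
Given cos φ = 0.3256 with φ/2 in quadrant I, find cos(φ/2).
cos(φ/2) = ±√((1 + cos φ)/2); positive since φ/2 ∈ QI, so cos(φ/2) = 0.8141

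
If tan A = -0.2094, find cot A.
cot A = 1/tan A = -4.776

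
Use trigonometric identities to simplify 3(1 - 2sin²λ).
3(1 - 2sin²λ) = 3(cos(2λ)) (using Double angle)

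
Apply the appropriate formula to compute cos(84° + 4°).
cos(84° + 4°) = cos 84° cos 4° - sin 84° sin 4° = 0.0349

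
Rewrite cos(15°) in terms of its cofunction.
cos(15°) = sin(90° - 15°) = sin(75°)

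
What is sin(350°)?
sin(350°) = -0.1736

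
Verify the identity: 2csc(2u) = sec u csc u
LHS = 2/sin(2u) = 2/(2 sin u cos u) = 1/(sin u cos u) = (1/cos u)(1/sin u) = sec u csc u = RHS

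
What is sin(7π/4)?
sin(7π/4) = -√2/2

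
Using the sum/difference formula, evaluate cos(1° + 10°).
cos(1° + 10°) = cos 1° cos 10° - sin 1° sin 10° = 0.9816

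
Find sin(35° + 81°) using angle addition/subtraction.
sin(35° + 81°) = sin 35° cos 81° + cos 35° sin 81° = 0.8988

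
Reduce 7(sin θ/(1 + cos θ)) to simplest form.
7(sin θ/(1 + cos θ)) = 7(tan(θ/2)) (using Half angle)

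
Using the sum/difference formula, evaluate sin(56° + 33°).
sin(56° + 33°) = sin 56° cos 33° + cos 56° sin 33° = 0.9998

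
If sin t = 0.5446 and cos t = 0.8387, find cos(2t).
cos(2t) = cos²t - sin²t = 0.4068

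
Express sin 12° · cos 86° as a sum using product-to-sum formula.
sin 12° cos 86° = (1/2)[sin(12°+86°) + sin(12°-86°)]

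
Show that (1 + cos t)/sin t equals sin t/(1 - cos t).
RHS = sin t(1 + cos t) / ((1 - cos t)(1 + cos t)) = sin t(1 + cos t) / (1 - cos²t) = sin t(1 + cos t) / sin²t = (1 + cos t)/sin t = LHS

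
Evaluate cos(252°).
cos(252°) = -0.309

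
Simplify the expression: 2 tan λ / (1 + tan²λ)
2 tan λ / (1 + tan²λ) = sin(2λ) (using Double angle)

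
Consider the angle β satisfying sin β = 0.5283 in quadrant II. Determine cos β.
cos β = ±√(1 - sin²β) = -0.8491 (negative in QII)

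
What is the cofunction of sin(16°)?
sin(16°) = cos(90° - 16°) = cos(74°)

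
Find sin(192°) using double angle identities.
sin(192°) = 2 sin 96° cos 96° = -0.2079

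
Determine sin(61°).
sin(61°) = 0.8746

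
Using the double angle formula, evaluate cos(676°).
cos(676°) = cos²338° - sin²338° = 0.7193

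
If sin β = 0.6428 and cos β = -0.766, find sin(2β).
sin(2β) = 2 sin β cos β = -0.9848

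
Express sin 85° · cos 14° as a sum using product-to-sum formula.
sin 85° cos 14° = (1/2)[sin(85°+14°) + sin(85°-14°)]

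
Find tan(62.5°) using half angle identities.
tan(62.5°) = sin 125° / (1 + cos 125°) = 1.921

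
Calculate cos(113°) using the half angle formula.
cos(113°) = -√((1 + cos 226°)/2) = -0.3907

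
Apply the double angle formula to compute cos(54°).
cos(54°) = cos²27° - sin²27° = 0.5878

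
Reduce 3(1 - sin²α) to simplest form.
3(1 - sin²α) = 3(cos²α) (using Pythagorean identity)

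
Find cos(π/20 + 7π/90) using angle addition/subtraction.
cos(π/20 + 7π/90) = cos π/20 cos 7π/90 - sin π/20 sin 7π/90 = 0.9205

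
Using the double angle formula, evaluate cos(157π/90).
cos(157π/90) = cos²157π/180 - sin²157π/180 = 0.6947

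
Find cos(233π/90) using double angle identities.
cos(233π/90) = 1 - 2sin²233π/180 = -0.2756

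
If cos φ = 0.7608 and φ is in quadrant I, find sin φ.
sin φ = 0.649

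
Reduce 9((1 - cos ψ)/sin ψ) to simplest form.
9((1 - cos ψ)/sin ψ) = 9(tan(ψ/2)) (using Half angle)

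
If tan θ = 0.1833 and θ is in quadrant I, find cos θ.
cos θ = 0.9836 (using tan²θ + 1 = sec²θ)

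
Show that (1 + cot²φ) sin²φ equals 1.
LHS = csc²φ · sin²φ = (1/sin²φ) · sin²φ = 1 = RHS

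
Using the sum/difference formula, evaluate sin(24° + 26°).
sin(24° + 26°) = sin 24° cos 26° + cos 24° sin 26° = 0.766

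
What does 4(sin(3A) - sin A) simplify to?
4(sin(3A) - sin A) = 4(2 cos(2A) sin A) (using Sum-to-product)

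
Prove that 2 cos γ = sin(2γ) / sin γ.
RHS = 2 sin γ cos γ / sin γ = 2 cos γ = LHS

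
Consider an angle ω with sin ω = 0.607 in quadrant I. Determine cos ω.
cos ω = √(1 - sin²ω) = 0.7947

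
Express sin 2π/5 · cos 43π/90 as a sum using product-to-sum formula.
sin 2π/5 cos 43π/90 = (1/2)[sin(2π/5+43π/90) + sin(2π/5-43π/90)]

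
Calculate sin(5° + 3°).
sin(5° + 3°) = sin 5° cos 3° + cos 5° sin 3° = 0.1392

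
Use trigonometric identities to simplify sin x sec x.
sin x sec x = tan x (using Reciprocal + quotient)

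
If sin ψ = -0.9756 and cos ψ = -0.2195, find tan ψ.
tan ψ = sin ψ / cos ψ = 4.445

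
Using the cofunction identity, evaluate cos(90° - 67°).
cos(90° - 67°) = sin(67°) = 0.9205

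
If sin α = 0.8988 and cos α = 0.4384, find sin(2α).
sin(2α) = 2 sin α cos α = 0.7881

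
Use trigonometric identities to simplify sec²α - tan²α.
sec²α - tan²α = 1 (using Pythagorean identity)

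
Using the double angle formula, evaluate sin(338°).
sin(338°) = 2 sin 169° cos 169° = -0.3746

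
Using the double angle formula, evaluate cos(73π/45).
cos(73π/45) = 1 - 2sin²73π/90 = 0.3746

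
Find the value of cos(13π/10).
cos(13π/10) = -0.5878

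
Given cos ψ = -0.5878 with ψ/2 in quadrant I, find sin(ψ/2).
sin(ψ/2) = ±√((1 - cos ψ)/2); positive since ψ/2 ∈ QI, so sin(ψ/2) = 0.891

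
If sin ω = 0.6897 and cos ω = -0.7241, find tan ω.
tan ω = sin ω / cos ω = -0.9525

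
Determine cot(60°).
cot(60°) = √3/3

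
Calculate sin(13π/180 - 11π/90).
sin(13π/180 - 11π/90) = sin 13π/180 cos 11π/90 - cos 13π/180 sin 11π/90 = -0.1564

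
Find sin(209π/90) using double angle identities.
sin(209π/90) = 2 sin 209π/180 cos 209π/180 = 0.848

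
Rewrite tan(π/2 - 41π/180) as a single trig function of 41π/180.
tan(π/2 - 41π/180) = cot(41π/180)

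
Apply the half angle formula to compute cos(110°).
cos(110°) = -√((1 + cos 220°)/2) = -0.342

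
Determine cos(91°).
cos(91°) = -0.01745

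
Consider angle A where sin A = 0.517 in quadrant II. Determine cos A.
cos A = ±√(1 - sin²A) = -0.856 (negative in QII)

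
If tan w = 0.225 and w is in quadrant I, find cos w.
cos w = 0.9756 (using tan²w + 1 = sec²w)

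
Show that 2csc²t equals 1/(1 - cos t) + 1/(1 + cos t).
RHS = [(1 + cos t) + (1 - cos t)] / [(1 - cos t)(1 + cos t)] = 2/(1 - cos²t) = 2/sin²t = 2csc²t = LHS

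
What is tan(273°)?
tan(273°) = -19.08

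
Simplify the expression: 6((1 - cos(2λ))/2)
6((1 - cos(2λ))/2) = 6(sin²λ) (using Power reduction)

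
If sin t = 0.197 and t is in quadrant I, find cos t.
cos t = 0.9804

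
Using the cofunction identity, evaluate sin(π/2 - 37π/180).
sin(π/2 - 37π/180) = cos(37π/180) = 0.7986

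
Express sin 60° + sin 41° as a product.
sin 60° + sin 41° = 2 sin(50.5°) cos(9.5°)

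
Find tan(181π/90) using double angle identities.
tan(181π/90) = 2 tan 181π/180 / (1 - tan²181π/180) = 0.03492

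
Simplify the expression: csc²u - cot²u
csc²u - cot²u = 1 (using Pythagorean identity)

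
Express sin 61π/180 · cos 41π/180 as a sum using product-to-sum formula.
sin 61π/180 cos 41π/180 = (1/2)[sin(61π/180+41π/180) + sin(61π/180-41π/180)]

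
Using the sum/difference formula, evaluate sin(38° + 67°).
sin(38° + 67°) = sin 38° cos 67° + cos 38° sin 67° = (√6+√2)/4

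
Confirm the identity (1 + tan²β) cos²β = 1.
LHS = sec²β · cos²β = (1/cos²β) · cos²β = 1 = RHS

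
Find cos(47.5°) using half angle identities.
cos(47.5°) = √((1 + cos 95°)/2) = 0.6756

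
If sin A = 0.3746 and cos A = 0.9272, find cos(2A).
cos(2A) = cos²A - sin²A = 0.7194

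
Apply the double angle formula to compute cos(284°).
cos(284°) = cos²142° - sin²142° = 0.2419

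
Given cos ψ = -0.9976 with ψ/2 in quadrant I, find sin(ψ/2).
sin(ψ/2) = ±√((1 - cos ψ)/2); positive since ψ/2 ∈ QI, so sin(ψ/2) = 0.9994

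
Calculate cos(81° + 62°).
cos(81° + 62°) = cos 81° cos 62° - sin 81° sin 62° = -0.7986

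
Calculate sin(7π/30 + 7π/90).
sin(7π/30 + 7π/90) = sin 7π/30 cos 7π/90 + cos 7π/30 sin 7π/90 = 0.829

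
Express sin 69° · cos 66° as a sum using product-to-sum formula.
sin 69° cos 66° = (1/2)[sin(69°+66°) + sin(69°-66°)]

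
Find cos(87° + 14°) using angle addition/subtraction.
cos(87° + 14°) = cos 87° cos 14° - sin 87° sin 14° = -0.1908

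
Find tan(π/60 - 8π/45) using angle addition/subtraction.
tan(π/60 - 8π/45) = (tan π/60 - tan 8π/45)/(1 + tan π/60 tan 8π/45) = -0.5543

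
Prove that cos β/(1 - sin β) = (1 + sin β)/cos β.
RHS = (1 + sin β)(1 - sin β) / (cos β(1 - sin β)) = (1 - sin²β) / (cos β(1 - sin β)) = cos²β / (cos β(1 - sin β)) = cos β/(1 - sin β) = LHS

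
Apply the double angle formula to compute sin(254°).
sin(254°) = 2 sin 127° cos 127° = -0.9613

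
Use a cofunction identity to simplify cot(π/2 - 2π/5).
cot(π/2 - 2π/5) = tan(2π/5)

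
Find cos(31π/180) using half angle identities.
cos(31π/180) = √((1 + cos 31π/90)/2) = 0.8572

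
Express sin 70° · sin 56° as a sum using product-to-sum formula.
sin 70° sin 56° = (1/2)[cos(70°-56°) - cos(70°+56°)]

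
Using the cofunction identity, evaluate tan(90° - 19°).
tan(90° - 19°) = cot(19°) = 2.904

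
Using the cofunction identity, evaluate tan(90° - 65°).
tan(90° - 65°) = cot(65°) = 0.4663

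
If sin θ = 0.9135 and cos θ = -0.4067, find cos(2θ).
cos(2θ) = cos²θ - sin²θ = -0.6691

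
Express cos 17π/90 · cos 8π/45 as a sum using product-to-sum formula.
cos 17π/90 cos 8π/45 = (1/2)[cos(17π/90-8π/45) + cos(17π/90+8π/45)]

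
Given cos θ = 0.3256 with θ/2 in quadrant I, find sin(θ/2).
sin(θ/2) = ±√((1 - cos θ)/2); positive since θ/2 ∈ QI, so sin(θ/2) = 0.5807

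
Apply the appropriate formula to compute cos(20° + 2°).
cos(20° + 2°) = cos 20° cos 2° - sin 20° sin 2° = 0.9272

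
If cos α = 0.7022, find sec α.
sec α = 1/cos α = 1.424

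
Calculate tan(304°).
tan(304°) = -1.483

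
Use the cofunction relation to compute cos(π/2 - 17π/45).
cos(π/2 - 17π/45) = sin(17π/45) = 0.9272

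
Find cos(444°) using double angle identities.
cos(444°) = cos²222° - sin²222° = 0.1045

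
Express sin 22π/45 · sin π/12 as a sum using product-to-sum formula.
sin 22π/45 sin π/12 = (1/2)[cos(22π/45-π/12) - cos(22π/45+π/12)]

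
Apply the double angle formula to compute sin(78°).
sin(78°) = 2 sin 39° cos 39° = 0.9781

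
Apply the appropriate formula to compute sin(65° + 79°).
sin(65° + 79°) = sin 65° cos 79° + cos 65° sin 79° = 0.5878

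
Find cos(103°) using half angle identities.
cos(103°) = -√((1 + cos 206°)/2) = -0.225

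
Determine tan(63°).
tan(63°) = 1.963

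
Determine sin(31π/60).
sin(31π/60) = 0.9986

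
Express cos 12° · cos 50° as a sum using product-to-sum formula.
cos 12° cos 50° = (1/2)[cos(12°-50°) + cos(12°+50°)]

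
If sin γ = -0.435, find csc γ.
csc γ = 1/sin γ = -2.299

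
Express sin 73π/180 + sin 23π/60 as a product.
sin 73π/180 + sin 23π/60 = 2 sin(71π/180) cos(π/90)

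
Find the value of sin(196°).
sin(196°) = -0.2756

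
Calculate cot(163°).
cot(163°) = -3.271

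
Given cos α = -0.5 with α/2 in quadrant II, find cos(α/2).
cos(α/2) = ±√((1 + cos α)/2); negative since α/2 ∈ QII, so cos(α/2) = -1/2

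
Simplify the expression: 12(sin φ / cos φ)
12(sin φ / cos φ) = 12(tan φ) (using Quotient identity)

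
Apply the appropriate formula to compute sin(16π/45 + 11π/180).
sin(16π/45 + 11π/180) = sin 16π/45 cos 11π/180 + cos 16π/45 sin 11π/180 = (√6+√2)/4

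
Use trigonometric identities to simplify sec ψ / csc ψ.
sec ψ / csc ψ = tan ψ (using Reciprocal identities)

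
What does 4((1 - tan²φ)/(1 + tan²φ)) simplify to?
4((1 - tan²φ)/(1 + tan²φ)) = 4(cos(2φ)) (using Double angle)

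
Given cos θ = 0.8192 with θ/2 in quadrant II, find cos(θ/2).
cos(θ/2) = ±√((1 + cos θ)/2); negative since θ/2 ∈ QII, so cos(θ/2) = -0.9537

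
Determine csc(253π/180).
csc(253π/180) = -1.046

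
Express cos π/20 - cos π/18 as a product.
cos π/20 - cos π/18 = -2 sin(19π/360) sin(-π/360)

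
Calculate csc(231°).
csc(231°) = -1.287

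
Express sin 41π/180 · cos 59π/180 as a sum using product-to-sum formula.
sin 41π/180 cos 59π/180 = (1/2)[sin(41π/180+59π/180) + sin(41π/180-59π/180)]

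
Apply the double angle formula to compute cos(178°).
cos(178°) = cos²89° - sin²89° = -0.9994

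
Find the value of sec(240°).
sec(240°) = -2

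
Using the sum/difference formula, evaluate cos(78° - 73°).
cos(78° - 73°) = cos 78° cos 73° + sin 78° sin 73° = 0.9962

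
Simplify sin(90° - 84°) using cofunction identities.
sin(90° - 84°) = cos(84°)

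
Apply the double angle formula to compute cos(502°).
cos(502°) = cos²251° - sin²251° = -0.788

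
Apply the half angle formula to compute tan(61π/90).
tan(61π/90) = sin 61π/45 / (1 + cos 61π/45) = -1.6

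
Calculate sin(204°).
sin(204°) = -0.4067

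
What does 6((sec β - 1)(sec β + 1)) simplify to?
6((sec β - 1)(sec β + 1)) = 6(tan²β) (using Diff. of squares)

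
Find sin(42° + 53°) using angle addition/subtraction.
sin(42° + 53°) = sin 42° cos 53° + cos 42° sin 53° = 0.9962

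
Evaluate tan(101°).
tan(101°) = -5.145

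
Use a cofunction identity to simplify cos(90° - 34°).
cos(90° - 34°) = sin(34°)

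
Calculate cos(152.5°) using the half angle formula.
cos(152.5°) = -√((1 + cos 305°)/2) = -0.887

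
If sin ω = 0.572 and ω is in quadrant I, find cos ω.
cos ω = 0.8203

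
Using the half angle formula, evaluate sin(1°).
sin(1°) = √((1 - cos 2°)/2) = 0.01745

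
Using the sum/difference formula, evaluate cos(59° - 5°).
cos(59° - 5°) = cos 59° cos 5° + sin 59° sin 5° = 0.5878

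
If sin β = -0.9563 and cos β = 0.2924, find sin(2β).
sin(2β) = 2 sin β cos β = -0.5592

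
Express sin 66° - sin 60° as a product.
sin 66° - sin 60° = 2 cos(63°) sin(3°)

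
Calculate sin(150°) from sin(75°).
sin(150°) = 2 sin 75° cos 75° = 1/2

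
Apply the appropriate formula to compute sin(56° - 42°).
sin(56° - 42°) = sin 56° cos 42° - cos 56° sin 42° = 0.2419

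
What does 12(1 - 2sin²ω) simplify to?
12(1 - 2sin²ω) = 12(cos(2ω)) (using Double angle)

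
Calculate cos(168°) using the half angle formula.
cos(168°) = -√((1 + cos 336°)/2) = -0.9781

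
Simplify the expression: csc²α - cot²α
csc²α - cot²α = 1 (using Pythagorean identity)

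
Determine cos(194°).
cos(194°) = -0.9703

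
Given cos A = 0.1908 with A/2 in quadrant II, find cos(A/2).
cos(A/2) = ±√((1 + cos A)/2); negative since A/2 ∈ QII, so cos(A/2) = -0.7716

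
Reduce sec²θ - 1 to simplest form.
sec²θ - 1 = tan²θ (using Pythagorean identity)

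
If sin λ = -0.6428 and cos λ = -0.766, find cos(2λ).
cos(2λ) = cos²λ - sin²λ = 0.1736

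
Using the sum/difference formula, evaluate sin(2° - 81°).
sin(2° - 81°) = sin 2° cos 81° - cos 2° sin 81° = -0.9816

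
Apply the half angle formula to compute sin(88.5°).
sin(88.5°) = √((1 - cos 177°)/2) = 0.9997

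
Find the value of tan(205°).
tan(205°) = 0.4663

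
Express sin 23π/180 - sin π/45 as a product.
sin 23π/180 - sin π/45 = 2 cos(3π/40) sin(19π/360)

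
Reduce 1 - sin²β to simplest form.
1 - sin²β = cos²β (using Pythagorean identity)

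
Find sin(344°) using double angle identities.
sin(344°) = 2 sin 172° cos 172° = -0.2756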